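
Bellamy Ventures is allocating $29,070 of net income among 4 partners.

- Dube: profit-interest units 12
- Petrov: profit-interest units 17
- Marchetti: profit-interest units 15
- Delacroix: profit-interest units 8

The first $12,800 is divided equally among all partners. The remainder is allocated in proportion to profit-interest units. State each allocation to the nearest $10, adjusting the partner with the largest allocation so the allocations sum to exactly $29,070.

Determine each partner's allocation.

Dube: $6,950 · Petrov: $8,530 · Marchetti: $7,890 · Delacroix: $5,700

First tranche $12,800 split equally: $3,200 each.
Remainder $16,270 by profit-interest units (total 52): Dube 3,754.62 → $3,750; Petrov 5,319.04 → $5,320; Marchetti 4,693.27 → $4,690; Delacroix 2,503.08 → $2,500.
Rounding difference +$10 on remainder applied to Petrov.
Totals: Dube $3,200 + $3,750 = $6,950; Petrov $3,200 + $5,330 = $8,530; Marchetti $3,200 + $4,690 = $7,890; Delacroix $3,200 + $2,500 = $5,700.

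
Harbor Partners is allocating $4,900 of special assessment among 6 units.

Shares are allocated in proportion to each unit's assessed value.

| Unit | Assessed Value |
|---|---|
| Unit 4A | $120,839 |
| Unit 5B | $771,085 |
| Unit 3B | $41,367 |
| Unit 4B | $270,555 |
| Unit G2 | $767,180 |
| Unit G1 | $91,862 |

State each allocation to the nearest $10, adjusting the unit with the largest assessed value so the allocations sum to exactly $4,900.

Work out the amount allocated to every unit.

Unit 4A: $290 | Unit 5B: $1,830 | Unit 3B: $100 | Unit 4B: $640 | Unit G2: $1,820 | Unit G1: $220

Assessed value total: 120,839 + 771,085 + 41,367 + 270,555 + 767,180 + 91,862 = 2,062,888.
Raw shares: Unit 4A 287.03; Unit 5B 1,831.57; Unit 3B 98.26; Unit 4B 642.65; Unit G2 1,822.29; Unit G1 218.20.
Rounded to nearest $10: Unit 4A $290; Unit 5B $1,830; Unit 3B $100; Unit 4B $640; Unit G2 $1,820; Unit G1 $220. Sum = $4,900.
Sum already equals the total — no adjustment.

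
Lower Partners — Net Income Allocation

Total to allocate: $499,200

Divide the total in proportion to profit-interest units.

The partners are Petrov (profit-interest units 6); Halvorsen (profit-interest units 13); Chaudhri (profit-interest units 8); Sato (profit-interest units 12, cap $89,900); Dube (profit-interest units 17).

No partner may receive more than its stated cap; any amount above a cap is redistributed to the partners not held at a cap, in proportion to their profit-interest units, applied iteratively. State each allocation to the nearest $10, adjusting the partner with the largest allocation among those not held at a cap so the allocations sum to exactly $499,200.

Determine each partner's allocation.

Petrov: $55,810; Halvorsen: $120,930; Chaudhri: $74,420; Sato: $89,900; Dube: $158,140

Total profit-interest units = 56.
Proportional shares (ignoring caps): Petrov 53,485.71; Halvorsen 115,885.71; Chaudhri 71,314.29; Sato 106,971.43; Dube 151,542.86.
Capped: Sato ($89,900); remaining pool $409,300 reallocated over remaining profit-interest units 44.
Shares after redistribution: Petrov 55,813.64 → $55,810; Halvorsen 120,929.55 → $120,930; Chaudhri 74,418.18 → $74,420; Dube 158,138.64 → $158,140.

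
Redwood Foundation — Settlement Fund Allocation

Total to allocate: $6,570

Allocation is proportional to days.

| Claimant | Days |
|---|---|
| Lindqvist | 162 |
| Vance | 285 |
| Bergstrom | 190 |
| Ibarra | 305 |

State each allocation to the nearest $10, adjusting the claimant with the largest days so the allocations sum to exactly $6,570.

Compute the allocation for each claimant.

Lindqvist: $1,130 · Vance: $1,990 · Bergstrom: $1,330 · Ibarra: $2,120

Combined days = 942.
Proportional shares: Lindqvist 162/942 × $6,570 = 1,129.87; Vance 285/942 × $6,570 = 1,987.74; Bergstrom 190/942 × $6,570 = 1,325.16; Ibarra 305/942 × $6,570 = 2,127.23.
Rounded to nearest $10: Lindqvist $1,130; Vance $1,990; Bergstrom $1,330; Ibarra $2,130. Sum = $6,580.
Difference $6,570 − $6,580 = −$10 applied to largest days (Ibarra): Ibarra becomes $2,120.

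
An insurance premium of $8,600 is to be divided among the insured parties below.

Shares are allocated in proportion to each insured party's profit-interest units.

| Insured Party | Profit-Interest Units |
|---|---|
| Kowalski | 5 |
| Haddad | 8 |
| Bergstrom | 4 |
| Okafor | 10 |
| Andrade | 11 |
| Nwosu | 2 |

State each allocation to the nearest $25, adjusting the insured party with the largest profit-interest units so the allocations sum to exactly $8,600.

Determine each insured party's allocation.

Sum of profit-interest units: 5 + 8 + 4 + 10 + 11 + 2 = 40.
Unrounded shares: Kowalski 1,075.00; Haddad 1,720.00; Bergstrom 860.00; Okafor 2,150.00; Andrade 2,365.00; Nwosu 430.00.
Rounded to nearest $25: Kowalski $1,075; Haddad $1,725; Bergstrom $850; Okafor $2,150; Andrade $2,375; Nwosu $425. Sum = $8,600.
Rounded total matches; no reconciliation needed.

Kowalski: $1,075 · Haddad: $1,725 · Bergstrom: $850 · Okafor: $2,150 · Andrade: $2,375 · Nwosu: $425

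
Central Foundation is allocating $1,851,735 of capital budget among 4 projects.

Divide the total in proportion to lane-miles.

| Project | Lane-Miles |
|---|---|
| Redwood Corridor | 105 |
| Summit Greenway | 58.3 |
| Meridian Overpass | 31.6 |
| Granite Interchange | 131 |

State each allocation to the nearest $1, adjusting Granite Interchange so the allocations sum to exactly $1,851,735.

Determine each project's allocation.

Redwood Corridor: $596,601 | Summit Greenway: $331,255 | Meridian Overpass: $179,548 | Granite Interchange: $744,331

Total lane-miles = 325.9.
Proportional shares: Redwood Corridor 105/325.9 × $1,851,735 = 596,600.72; Summit Greenway 58.3/325.9 × $1,851,735 = 331,255.45; Meridian Overpass 31.6/325.9 × $1,851,735 = 179,548.41; Granite Interchange 131/325.9 × $1,851,735 = 744,330.42.
Rounded to nearest $1: Redwood Corridor $596,601; Summit Greenway $331,255; Meridian Overpass $179,548; Granite Interchange $744,330. Sum = $1,851,734.
Difference $1,851,735 − $1,851,734 = +$1 applied to Granite Interchange: Granite Interchange becomes $744,331.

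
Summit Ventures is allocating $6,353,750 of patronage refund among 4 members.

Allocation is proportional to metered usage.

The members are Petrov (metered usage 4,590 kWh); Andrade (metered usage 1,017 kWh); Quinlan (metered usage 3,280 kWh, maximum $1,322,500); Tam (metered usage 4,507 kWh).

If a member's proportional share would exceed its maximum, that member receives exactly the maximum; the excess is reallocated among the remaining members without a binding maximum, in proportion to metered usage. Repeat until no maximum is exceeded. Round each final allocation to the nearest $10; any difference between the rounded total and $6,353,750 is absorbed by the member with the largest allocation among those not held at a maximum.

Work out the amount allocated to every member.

Combined metered usage = 13,394.
Pro-rata shares before constraints: Petrov 2,177,371.40; Andrade 482,437.19; Quinlan 1,555,942.96; Tam 2,137,998.45.
Capped: Quinlan ($1,322,500); residual $5,031,250 reallocated over remaining metered usage 10,114.
Shares after redistribution: Petrov 2,283,313.97 → $2,283,310; Andrade 505,910.74 → $505,910; Tam 2,242,025.29 → $2,242,030.

Petrov: $2,283,310; Andrade: $505,910; Quinlan: $1,322,500; Tam: $2,242,030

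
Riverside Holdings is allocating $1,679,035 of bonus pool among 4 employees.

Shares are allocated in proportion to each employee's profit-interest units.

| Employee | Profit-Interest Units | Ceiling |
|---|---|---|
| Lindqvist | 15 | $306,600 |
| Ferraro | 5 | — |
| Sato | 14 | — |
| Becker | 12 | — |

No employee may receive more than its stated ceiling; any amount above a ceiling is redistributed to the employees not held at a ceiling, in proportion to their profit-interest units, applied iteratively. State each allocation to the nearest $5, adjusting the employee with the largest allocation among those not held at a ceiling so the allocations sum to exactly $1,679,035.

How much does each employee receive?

Lindqvist: $306,600; Ferraro: $221,360; Sato: $619,810; Becker: $531,265

Combined profit-interest units = 46.
Proportional shares (ignoring caps): Lindqvist 547,511.41; Ferraro 182,503.80; Sato 511,010.65; Becker 438,009.13.
Cap binds for Lindqvist ($306,600); remaining pool $1,372,435 reallocated over remaining profit-interest units 31.
Shares after redistribution: Ferraro 221,360.48 → $221,360; Sato 619,809.35 → $619,810; Becker 531,265.16 → $531,265.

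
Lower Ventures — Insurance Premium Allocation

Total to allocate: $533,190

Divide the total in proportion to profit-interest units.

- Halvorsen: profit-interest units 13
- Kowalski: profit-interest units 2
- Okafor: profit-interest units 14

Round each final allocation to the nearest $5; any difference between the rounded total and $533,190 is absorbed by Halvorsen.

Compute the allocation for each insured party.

Profit-interest units total: 29.
Raw shares: Halvorsen 13/29 × $533,190 = 239,016.21; Kowalski 2/29 × $533,190 = 36,771.72; Okafor 14/29 × $533,190 = 257,402.07.
At nearest $5: Halvorsen $239,015; Kowalski $36,770; Okafor $257,400. Sum = $533,185.
Difference $533,190 − $533,185 = +$5 applied to Halvorsen: Halvorsen becomes $239,020.

Halvorsen: $239,020; Kowalski: $36,770; Okafor: $257,400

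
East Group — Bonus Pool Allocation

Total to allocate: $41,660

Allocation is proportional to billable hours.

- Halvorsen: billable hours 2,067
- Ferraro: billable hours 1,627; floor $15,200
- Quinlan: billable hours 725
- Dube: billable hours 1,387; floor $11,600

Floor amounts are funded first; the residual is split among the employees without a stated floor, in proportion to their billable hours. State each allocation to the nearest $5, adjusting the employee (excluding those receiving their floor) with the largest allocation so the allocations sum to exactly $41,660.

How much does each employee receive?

Fund the minimums — Ferraro $15,200; Dube $11,600. Balance $14,860.
Balance split over remaining billable hours 2,792: Halvorsen 11,001.30 → $11,000; Quinlan 3,858.70 → $3,860.

Halvorsen: $11,000; Ferraro: $15,200; Quinlan: $3,860; Dube: $11,600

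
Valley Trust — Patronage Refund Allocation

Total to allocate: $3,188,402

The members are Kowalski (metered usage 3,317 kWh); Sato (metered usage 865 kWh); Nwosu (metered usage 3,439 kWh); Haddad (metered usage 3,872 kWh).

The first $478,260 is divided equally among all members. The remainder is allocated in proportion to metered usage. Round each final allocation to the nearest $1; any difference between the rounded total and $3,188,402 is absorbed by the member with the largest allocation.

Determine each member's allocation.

Kowalski: $901,740 · Sato: $323,539 · Nwosu: $930,509 · Haddad: $1,032,614

First tranche $478,260 split equally: $119,565 each.
Remainder $2,710,142 by metered usage (total 11,493): Kowalski 782,175.33 → $782,175; Sato 203,973.97 → $203,974; Nwosu 810,943.91 → $810,944; Haddad 913,048.80 → $913,049.
Totals: Kowalski $119,565 + $782,175 = $901,740; Sato $119,565 + $203,974 = $323,539; Nwosu $119,565 + $810,944 = $930,509; Haddad $119,565 + $913,049 = $1,032,614.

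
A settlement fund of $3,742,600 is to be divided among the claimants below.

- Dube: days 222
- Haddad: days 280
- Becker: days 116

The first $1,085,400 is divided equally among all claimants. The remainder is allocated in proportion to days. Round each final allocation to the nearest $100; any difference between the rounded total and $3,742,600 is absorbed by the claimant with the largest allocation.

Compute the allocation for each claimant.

Dube: $1,316,300; Haddad: $1,565,700; Becker: $860,600

Equal tier: $1,085,400 ÷ 3 = $361,800 apiece.
Remainder $2,657,200 by days (total 618): Dube 954,528.16 → $954,500; Haddad 1,203,909.39 → $1,203,900; Becker 498,762.46 → $498,800.
Totals: Dube $361,800 + $954,500 = $1,316,300; Haddad $361,800 + $1,203,900 = $1,565,700; Becker $361,800 + $498,800 = $860,600.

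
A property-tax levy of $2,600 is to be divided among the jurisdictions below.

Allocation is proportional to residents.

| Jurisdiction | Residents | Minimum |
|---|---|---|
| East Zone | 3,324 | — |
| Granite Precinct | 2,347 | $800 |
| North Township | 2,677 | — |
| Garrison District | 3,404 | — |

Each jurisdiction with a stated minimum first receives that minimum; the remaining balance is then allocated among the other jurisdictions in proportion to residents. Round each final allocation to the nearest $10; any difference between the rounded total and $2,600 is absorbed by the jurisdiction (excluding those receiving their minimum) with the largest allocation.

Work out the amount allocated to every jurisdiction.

East Zone: $640 | Granite Precinct: $800 | North Township: $510 | Garrison District: $650

Minimums first: Granite Precinct $800. Remaining pool $1,800.
Remaining pool split over remaining residents 9,405: East Zone 636.17 → $640; North Township 512.34 → $510; Garrison District 651.48 → $650.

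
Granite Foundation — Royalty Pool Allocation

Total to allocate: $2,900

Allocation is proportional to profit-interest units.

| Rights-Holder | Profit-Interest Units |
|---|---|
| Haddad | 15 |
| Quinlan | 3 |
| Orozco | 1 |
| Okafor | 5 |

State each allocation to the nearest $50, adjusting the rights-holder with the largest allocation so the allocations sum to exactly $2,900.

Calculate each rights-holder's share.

Sum of profit-interest units: 24.
Pro-rata amounts: Haddad 15/24 × $2,900 = 1,812.50; Quinlan 3/24 × $2,900 = 362.50; Orozco 1/24 × $2,900 = 120.83; Okafor 5/24 × $2,900 = 604.17.
At nearest $50: Haddad $1,800; Quinlan $350; Orozco $100; Okafor $600. Sum = $2,850.
Difference $2,900 − $2,850 = +$50 applied to largest allocation (Haddad): Haddad becomes $1,850.

Haddad: $1,850; Quinlan: $350; Orozco: $100; Okafor: $600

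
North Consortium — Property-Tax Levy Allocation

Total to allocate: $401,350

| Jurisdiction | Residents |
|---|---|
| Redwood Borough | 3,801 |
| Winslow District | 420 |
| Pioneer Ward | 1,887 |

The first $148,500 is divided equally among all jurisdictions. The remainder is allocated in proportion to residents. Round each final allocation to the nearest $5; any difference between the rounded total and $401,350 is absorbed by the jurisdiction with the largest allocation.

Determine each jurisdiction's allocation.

Redwood Borough: $206,850 | Winslow District: $66,885 | Pioneer Ward: $127,615

$148,500 shared equally gives $49,500 per jurisdiction.
Remainder $252,850 by residents (total 6,108): Redwood Borough 157,348.21 → $157,350; Winslow District 17,386.54 → $17,385; Pioneer Ward 78,115.25 → $78,115.
Totals: Redwood Borough $49,500 + $157,350 = $206,850; Winslow District $49,500 + $17,385 = $66,885; Pioneer Ward $49,500 + $78,115 = $127,615.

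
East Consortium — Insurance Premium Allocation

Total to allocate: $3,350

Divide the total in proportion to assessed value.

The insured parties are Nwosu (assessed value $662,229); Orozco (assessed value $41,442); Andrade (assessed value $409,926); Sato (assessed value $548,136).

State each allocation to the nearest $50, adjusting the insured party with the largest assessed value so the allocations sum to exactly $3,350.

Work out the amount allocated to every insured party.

Total assessed value = 1,661,733.
Raw shares: Nwosu 662,229/1,661,733 × $3,350 = 1,335.03; Orozco 41,442/1,661,733 × $3,350 = 83.55; Andrade 409,926/1,661,733 × $3,350 = 826.40; Sato 548,136/1,661,733 × $3,350 = 1,105.02.
Rounded to nearest $50: Nwosu $1,350; Orozco $100; Andrade $850; Sato $1,100. Sum = $3,400.
Difference $3,350 − $3,400 = −$50 applied to largest assessed value (Nwosu): Nwosu becomes $1,300.

Nwosu: $1,300 | Orozco: $100 | Andrade: $850 | Sato: $1,100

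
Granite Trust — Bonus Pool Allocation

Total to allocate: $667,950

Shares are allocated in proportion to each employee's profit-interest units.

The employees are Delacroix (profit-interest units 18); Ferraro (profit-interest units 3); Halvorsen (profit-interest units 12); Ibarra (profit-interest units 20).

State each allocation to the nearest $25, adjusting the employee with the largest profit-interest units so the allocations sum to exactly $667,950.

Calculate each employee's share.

Delacroix: $226,850 | Ferraro: $37,800 | Halvorsen: $151,225 | Ibarra: $252,075

Total profit-interest units = 53.
Raw shares: Delacroix 18/53 × $667,950 = 226,850.94; Ferraro 3/53 × $667,950 = 37,808.49; Halvorsen 12/53 × $667,950 = 151,233.96; Ibarra 20/53 × $667,950 = 252,056.60.
At nearest $25: Delacroix $226,850; Ferraro $37,800; Halvorsen $151,225; Ibarra $252,050. Sum = $667,925.
Difference $667,950 − $667,925 = +$25 applied to largest profit-interest units (Ibarra): Ibarra becomes $252,075.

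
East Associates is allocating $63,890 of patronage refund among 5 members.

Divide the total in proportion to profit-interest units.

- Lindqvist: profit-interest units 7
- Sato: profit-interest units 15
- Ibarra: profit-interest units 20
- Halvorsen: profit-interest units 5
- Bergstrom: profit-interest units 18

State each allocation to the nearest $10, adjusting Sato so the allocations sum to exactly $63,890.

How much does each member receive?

Lindqvist: $6,880 | Sato: $14,750 | Ibarra: $19,660 | Halvorsen: $4,910 | Bergstrom: $17,690

Profit-interest units total: 65.
Pro-rata amounts: Lindqvist 7/65 × $63,890 = 6,880.46; Sato 15/65 × $63,890 = 14,743.85; Ibarra 20/65 × $63,890 = 19,658.46; Halvorsen 5/65 × $63,890 = 4,914.62; Bergstrom 18/65 × $63,890 = 17,692.62.
After rounding ($10): Lindqvist $6,880; Sato $14,740; Ibarra $19,660; Halvorsen $4,910; Bergstrom $17,690. Sum = $63,880.
Difference $63,890 − $63,880 = +$10 applied to Sato: Sato becomes $14,750.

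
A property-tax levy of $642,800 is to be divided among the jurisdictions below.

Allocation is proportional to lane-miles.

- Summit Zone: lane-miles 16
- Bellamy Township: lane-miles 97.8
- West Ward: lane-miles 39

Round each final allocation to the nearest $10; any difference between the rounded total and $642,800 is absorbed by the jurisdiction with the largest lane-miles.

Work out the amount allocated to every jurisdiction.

Summit Zone: $67,310 · Bellamy Township: $411,420 · West Ward: $164,070

Combined lane-miles = 152.8.
Raw shares: Summit Zone 16/152.8 × $642,800 = 67,308.90; Bellamy Township 97.8/152.8 × $642,800 = 411,425.65; West Ward 39/152.8 × $642,800 = 164,065.45.
Rounded to nearest $10: Summit Zone $67,310; Bellamy Township $411,430; West Ward $164,070. Sum = $642,810.
Difference $642,800 − $642,810 = −$10 applied to largest lane-miles (Bellamy Township): Bellamy Township becomes $411,420.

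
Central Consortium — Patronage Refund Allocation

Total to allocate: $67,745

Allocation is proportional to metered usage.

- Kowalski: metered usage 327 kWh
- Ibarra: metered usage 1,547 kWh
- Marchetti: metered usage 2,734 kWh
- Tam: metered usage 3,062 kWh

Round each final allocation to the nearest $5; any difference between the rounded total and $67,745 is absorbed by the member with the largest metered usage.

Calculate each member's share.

Combined metered usage = 327 + 1,547 + 2,734 + 3,062 = 7,670.
Unrounded shares: Kowalski 2,888.22; Ibarra 13,663.82; Marchetti 24,147.96; Tam 27,045.01.
Rounded to nearest $5: Kowalski $2,890; Ibarra $13,665; Marchetti $24,150; Tam $27,045. Sum = $67,750.
Difference $67,745 − $67,750 = −$5 applied to largest metered usage (Tam): Tam becomes $27,040.

Kowalski: $2,890; Ibarra: $13,665; Marchetti: $24,150; Tam: $27,040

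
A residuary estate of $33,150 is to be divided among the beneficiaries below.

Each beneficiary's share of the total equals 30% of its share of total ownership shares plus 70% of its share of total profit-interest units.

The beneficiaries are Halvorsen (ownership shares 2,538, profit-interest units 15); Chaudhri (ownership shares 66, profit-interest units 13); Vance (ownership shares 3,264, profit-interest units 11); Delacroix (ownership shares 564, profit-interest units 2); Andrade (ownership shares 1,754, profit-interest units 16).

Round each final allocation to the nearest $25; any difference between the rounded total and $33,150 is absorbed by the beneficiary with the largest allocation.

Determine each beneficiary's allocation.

Totals — ownership shares 8,186, profit-interest units 57.
Combined weights (30% ownership shares + 70% profit-interest units): Halvorsen 0.2772; Chaudhri 0.1621; Vance 0.2547; Delacroix 0.0452; Andrade 0.2608.
Proportional shares: Halvorsen 9,189.94; Chaudhri 5,372.55; Vance 8,443.52; Delacroix 1,499.40; Andrade 8,644.58.
At nearest $25: Halvorsen $9,200; Chaudhri $5,375; Vance $8,450; Delacroix $1,500; Andrade $8,650. Sum = $33,175.
Difference $33,150 − $33,175 = −$25 applied to largest allocation (Halvorsen): Halvorsen becomes $9,175.

Halvorsen: $9,175; Chaudhri: $5,375; Vance: $8,450; Delacroix: $1,500; Andrade: $8,650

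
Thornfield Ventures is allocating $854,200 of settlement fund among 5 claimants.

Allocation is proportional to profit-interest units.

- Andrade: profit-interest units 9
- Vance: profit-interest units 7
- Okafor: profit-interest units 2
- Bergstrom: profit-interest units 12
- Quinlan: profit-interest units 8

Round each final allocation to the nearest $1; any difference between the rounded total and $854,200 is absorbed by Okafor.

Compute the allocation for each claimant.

Sum of profit-interest units: 38.
Unrounded shares: Andrade 9/38 × $854,200 = 202,310.53; Vance 7/38 × $854,200 = 157,352.63; Okafor 2/38 × $854,200 = 44,957.89; Bergstrom 12/38 × $854,200 = 269,747.37; Quinlan 8/38 × $854,200 = 179,831.58.
At nearest $1: Andrade $202,311; Vance $157,353; Okafor $44,958; Bergstrom $269,747; Quinlan $179,832. Sum = $854,201.
Difference $854,200 − $854,201 = −$1 applied to Okafor: Okafor becomes $44,957.

Andrade: $202,311 · Vance: $157,353 · Okafor: $44,957 · Bergstrom: $269,747 · Quinlan: $179,832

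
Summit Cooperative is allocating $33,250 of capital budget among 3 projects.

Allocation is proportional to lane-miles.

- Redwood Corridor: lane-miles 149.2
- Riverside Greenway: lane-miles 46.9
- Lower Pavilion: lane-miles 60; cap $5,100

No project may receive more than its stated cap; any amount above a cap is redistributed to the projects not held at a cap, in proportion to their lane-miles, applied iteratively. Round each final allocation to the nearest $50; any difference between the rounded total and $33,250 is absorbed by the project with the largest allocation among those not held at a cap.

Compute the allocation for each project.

Total lane-miles = 256.1.
Pro-rata shares before constraints: Redwood Corridor 19,370.95; Riverside Greenway 6,089.13; Lower Pavilion 7,789.93.
Held at cap: Lower Pavilion ($5,100); residual $28,150 reallocated over remaining lane-miles 196.1.
Shares after redistribution: Redwood Corridor 21,417.54 → $21,400; Riverside Greenway 6,732.46 → $6,750.

Redwood Corridor: $21,400 | Riverside Greenway: $6,750 | Lower Pavilion: $5,100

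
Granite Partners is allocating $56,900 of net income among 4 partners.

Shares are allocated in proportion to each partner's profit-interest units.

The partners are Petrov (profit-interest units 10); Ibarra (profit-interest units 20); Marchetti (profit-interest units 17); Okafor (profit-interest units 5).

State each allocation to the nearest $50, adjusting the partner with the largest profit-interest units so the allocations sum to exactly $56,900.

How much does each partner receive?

Petrov: $10,950 · Ibarra: $21,900 · Marchetti: $18,600 · Okafor: $5,450

Sum of profit-interest units: 10 + 20 + 17 + 5 = 52.
Pro-rata amounts: Petrov 10,942.31; Ibarra 21,884.62; Marchetti 18,601.92; Okafor 5,471.15.
After rounding ($50): Petrov $10,950; Ibarra $21,900; Marchetti $18,600; Okafor $5,450. Sum = $56,900.
No rounding difference to absorb.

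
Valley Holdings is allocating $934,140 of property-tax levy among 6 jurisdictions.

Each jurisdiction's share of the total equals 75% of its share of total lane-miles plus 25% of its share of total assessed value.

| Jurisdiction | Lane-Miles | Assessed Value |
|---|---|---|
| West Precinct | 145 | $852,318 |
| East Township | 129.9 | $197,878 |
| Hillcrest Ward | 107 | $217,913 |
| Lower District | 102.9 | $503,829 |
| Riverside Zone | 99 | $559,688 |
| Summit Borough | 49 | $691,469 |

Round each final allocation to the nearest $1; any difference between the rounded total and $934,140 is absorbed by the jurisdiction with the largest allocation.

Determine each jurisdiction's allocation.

West Precinct: $226,378 · East Township: $159,105 · Hillcrest Ward: $135,299 · Lower District: $152,847 · Riverside Zone: $152,844 · Summit Borough: $107,667

Lane-miles total 632.8; assessed value total 3,023,095.
Composite weights (75% lane-miles + 25% assessed value): West Precinct 0.2423; East Township 0.1703; Hillcrest Ward 0.1448; Lower District 0.1636; Riverside Zone 0.1636; Summit Borough 0.1153.
Proportional shares: West Precinct 226,378.68; East Township 159,105.02; Hillcrest Ward 135,298.98; Lower District 152,846.76; Riverside Zone 152,843.99; Summit Borough 107,666.58.
After rounding ($1): West Precinct $226,379; East Township $159,105; Hillcrest Ward $135,299; Lower District $152,847; Riverside Zone $152,844; Summit Borough $107,667. Sum = $934,141.
Difference $934,140 − $934,141 = −$1 applied to largest allocation (West Precinct): West Precinct becomes $226,378.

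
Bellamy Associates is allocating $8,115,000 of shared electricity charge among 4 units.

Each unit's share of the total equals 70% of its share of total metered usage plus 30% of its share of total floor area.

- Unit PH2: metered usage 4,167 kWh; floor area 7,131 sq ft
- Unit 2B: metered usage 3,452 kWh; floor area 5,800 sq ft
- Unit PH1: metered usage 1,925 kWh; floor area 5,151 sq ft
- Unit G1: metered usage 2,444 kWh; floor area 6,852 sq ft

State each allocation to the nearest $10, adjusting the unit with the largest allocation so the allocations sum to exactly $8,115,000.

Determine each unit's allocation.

Unit PH2: $2,670,780 · Unit 2B: $2,202,030 · Unit PH1: $1,415,090 · Unit G1: $1,827,100

Totals — metered usage 11,988, floor area 24,934.
Composite weights (70% metered usage + 30% floor area): Unit PH2 0.3291; Unit 2B 0.2714; Unit PH1 0.1744; Unit G1 0.2252.
Raw shares: Unit PH2 2,670,783.05; Unit 2B 2,202,025.26; Unit PH1 1,415,091.15; Unit G1 1,827,100.54.
At nearest $10: Unit PH2 $2,670,780; Unit 2B $2,202,030; Unit PH1 $1,415,090; Unit G1 $1,827,100. Sum = $8,115,000.
No rounding difference to absorb.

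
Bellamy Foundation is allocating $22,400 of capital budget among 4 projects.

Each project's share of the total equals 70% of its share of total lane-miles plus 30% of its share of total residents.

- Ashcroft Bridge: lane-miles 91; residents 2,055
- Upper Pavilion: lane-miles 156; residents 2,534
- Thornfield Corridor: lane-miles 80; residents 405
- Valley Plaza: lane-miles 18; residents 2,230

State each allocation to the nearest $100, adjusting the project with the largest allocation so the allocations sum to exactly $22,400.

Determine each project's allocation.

Totals — lane-miles 345, residents 7,224.
Composite weights (70% lane-miles + 30% residents): Ashcroft Bridge 0.2700; Upper Pavilion 0.4218; Thornfield Corridor 0.1791; Valley Plaza 0.1291.
Proportional shares: Ashcroft Bridge 6,047.51; Upper Pavilion 9,447.30; Thornfield Corridor 4,012.69; Valley Plaza 2,892.51.
After rounding ($100): Ashcroft Bridge $6,000; Upper Pavilion $9,400; Thornfield Corridor $4,000; Valley Plaza $2,900. Sum = $22,300.
Difference $22,400 − $22,300 = +$100 applied to largest allocation (Upper Pavilion): Upper Pavilion becomes $9,500.

Ashcroft Bridge: $6,000; Upper Pavilion: $9,500; Thornfield Corridor: $4,000; Valley Plaza: $2,900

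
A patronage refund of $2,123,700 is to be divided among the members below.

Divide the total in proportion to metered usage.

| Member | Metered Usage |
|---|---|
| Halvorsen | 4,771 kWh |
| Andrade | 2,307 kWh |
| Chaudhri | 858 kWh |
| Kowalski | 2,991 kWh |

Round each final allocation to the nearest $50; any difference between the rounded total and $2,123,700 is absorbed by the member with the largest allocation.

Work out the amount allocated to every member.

Sum of metered usage: 10,927.
Pro-rata amounts: Halvorsen 4,771/10,927 × $2,123,700 = 927,260.25; Andrade 2,307/10,927 × $2,123,700 = 448,373.38; Chaudhri 858/10,927 × $2,123,700 = 166,755.25; Kowalski 2,991/10,927 × $2,123,700 = 581,311.13.
After rounding ($50): Halvorsen $927,250; Andrade $448,350; Chaudhri $166,750; Kowalski $581,300. Sum = $2,123,650.
Difference $2,123,700 − $2,123,650 = +$50 applied to largest allocation (Halvorsen): Halvorsen becomes $927,300.

Halvorsen: $927,300 · Andrade: $448,350 · Chaudhri: $166,750 · Kowalski: $581,300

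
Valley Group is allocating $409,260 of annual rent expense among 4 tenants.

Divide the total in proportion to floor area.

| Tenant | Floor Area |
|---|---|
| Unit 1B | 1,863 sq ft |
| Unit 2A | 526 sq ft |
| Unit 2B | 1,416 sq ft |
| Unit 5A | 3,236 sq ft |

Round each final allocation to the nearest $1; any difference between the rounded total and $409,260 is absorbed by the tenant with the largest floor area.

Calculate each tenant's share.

Combined floor area = 7,041.
Raw shares: Unit 1B 1,863/7,041 × $409,260 = 108,287.37; Unit 2A 526/7,041 × $409,260 = 30,573.89; Unit 2B 1,416/7,041 × $409,260 = 82,305.38; Unit 5A 3,236/7,041 × $409,260 = 188,093.36.
At nearest $1: Unit 1B $108,287; Unit 2A $30,574; Unit 2B $82,305; Unit 5A $188,093. Sum = $409,259.
Difference $409,260 − $409,259 = +$1 applied to largest floor area (Unit 5A): Unit 5A becomes $188,094.

Unit 1B: $108,287; Unit 2A: $30,574; Unit 2B: $82,305; Unit 5A: $188,094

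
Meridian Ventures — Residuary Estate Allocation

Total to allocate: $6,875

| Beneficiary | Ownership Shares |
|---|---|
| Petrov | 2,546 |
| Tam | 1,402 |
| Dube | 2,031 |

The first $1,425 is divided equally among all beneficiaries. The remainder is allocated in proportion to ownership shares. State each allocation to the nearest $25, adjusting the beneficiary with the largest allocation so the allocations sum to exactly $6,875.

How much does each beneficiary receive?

Petrov: $2,800; Tam: $1,750; Dube: $2,325

Equal tier: $1,425 ÷ 3 = $475 apiece.
Remainder $5,450 by ownership shares (total 5,979): Petrov 2,320.74 → $2,325; Tam 1,277.96 → $1,275; Dube 1,851.30 → $1,850.
Totals: Petrov $475 + $2,325 = $2,800; Tam $475 + $1,275 = $1,750; Dube $475 + $1,850 = $2,325.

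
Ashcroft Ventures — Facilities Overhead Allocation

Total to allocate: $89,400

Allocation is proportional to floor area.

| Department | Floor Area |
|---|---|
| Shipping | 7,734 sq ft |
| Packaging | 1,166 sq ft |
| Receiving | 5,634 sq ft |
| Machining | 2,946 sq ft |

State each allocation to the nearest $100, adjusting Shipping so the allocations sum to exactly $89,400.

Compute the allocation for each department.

Shipping: $39,500; Packaging: $6,000; Receiving: $28,800; Machining: $15,100

Floor area total: 17,480.
Proportional shares: Shipping 7,734/17,480 × $89,400 = 39,554.90; Packaging 1,166/17,480 × $89,400 = 5,963.41; Receiving 5,634/17,480 × $89,400 = 28,814.62; Machining 2,946/17,480 × $89,400 = 15,067.07.
Rounded to nearest $100: Shipping $39,600; Packaging $6,000; Receiving $28,800; Machining $15,100. Sum = $89,500.
Difference $89,400 − $89,500 = −$100 applied to Shipping: Shipping becomes $39,500.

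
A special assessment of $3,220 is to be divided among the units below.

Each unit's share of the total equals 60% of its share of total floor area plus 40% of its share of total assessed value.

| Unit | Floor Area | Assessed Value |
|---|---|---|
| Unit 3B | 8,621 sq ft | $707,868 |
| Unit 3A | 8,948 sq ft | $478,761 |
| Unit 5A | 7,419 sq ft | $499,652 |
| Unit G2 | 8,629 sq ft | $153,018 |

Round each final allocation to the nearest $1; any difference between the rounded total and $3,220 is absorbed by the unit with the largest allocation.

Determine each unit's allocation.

Floor area total 33,617; assessed value total 1,839,299.
Blended shares (60% floor area + 40% assessed value): Unit 3B 0.3078; Unit 3A 0.2638; Unit 5A 0.2411; Unit G2 0.1873.
Pro-rata amounts: Unit 3B 991.15; Unit 3A 849.51; Unit 5A 776.27; Unit G2 603.07.
At nearest $1: Unit 3B $991; Unit 3A $850; Unit 5A $776; Unit G2 $603. Sum = $3,220.
No rounding difference to absorb.

Unit 3B: $991; Unit 3A: $850; Unit 5A: $776; Unit G2: $603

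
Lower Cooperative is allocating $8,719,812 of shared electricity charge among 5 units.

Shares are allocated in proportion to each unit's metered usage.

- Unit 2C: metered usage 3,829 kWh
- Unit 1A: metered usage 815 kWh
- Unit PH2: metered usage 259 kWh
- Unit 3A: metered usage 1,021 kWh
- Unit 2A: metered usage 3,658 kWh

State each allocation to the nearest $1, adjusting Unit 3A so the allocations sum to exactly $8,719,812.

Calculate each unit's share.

Unit 2C: $3,484,467 · Unit 1A: $741,666 · Unit PH2: $235,695 · Unit 3A: $929,131 · Unit 2A: $3,328,853

Sum of metered usage: 9,582.
Unrounded shares: Unit 2C 3,829/9,582 × $8,719,812 = 3,484,466.72; Unit 1A 815/9,582 × $8,719,812 = 741,666.33; Unit PH2 259/9,582 × $8,719,812 = 235,695.19; Unit 3A 1,021/9,582 × $8,719,812 = 929,130.46; Unit 2A 3,658/9,582 × $8,719,812 = 3,328,853.30.
At nearest $1: Unit 2C $3,484,467; Unit 1A $741,666; Unit PH2 $235,695; Unit 3A $929,130; Unit 2A $3,328,853. Sum = $8,719,811.
Difference $8,719,812 − $8,719,811 = +$1 applied to Unit 3A: Unit 3A becomes $929,131.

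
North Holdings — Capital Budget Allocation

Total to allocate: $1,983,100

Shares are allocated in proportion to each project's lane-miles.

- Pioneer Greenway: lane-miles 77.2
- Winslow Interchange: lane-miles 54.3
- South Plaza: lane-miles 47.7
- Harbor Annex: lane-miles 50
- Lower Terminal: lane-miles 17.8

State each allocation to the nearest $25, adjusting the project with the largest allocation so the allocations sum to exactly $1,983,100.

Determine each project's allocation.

Total lane-miles = 247.
Pro-rata amounts: Pioneer Greenway 77.2/247 × $1,983,100 = 619,819.11; Winslow Interchange 54.3/247 × $1,983,100 = 435,960.85; South Plaza 47.7/247 × $1,983,100 = 382,971.13; Harbor Annex 50/247 × $1,983,100 = 401,437.25; Lower Terminal 17.8/247 × $1,983,100 = 142,911.66.
After rounding ($25): Pioneer Greenway $619,825; Winslow Interchange $435,950; South Plaza $382,975; Harbor Annex $401,425; Lower Terminal $142,900. Sum = $1,983,075.
Difference $1,983,100 − $1,983,075 = +$25 applied to largest allocation (Pioneer Greenway): Pioneer Greenway becomes $619,850.

Pioneer Greenway: $619,850 · Winslow Interchange: $435,950 · South Plaza: $382,975 · Harbor Annex: $401,425 · Lower Terminal: $142,900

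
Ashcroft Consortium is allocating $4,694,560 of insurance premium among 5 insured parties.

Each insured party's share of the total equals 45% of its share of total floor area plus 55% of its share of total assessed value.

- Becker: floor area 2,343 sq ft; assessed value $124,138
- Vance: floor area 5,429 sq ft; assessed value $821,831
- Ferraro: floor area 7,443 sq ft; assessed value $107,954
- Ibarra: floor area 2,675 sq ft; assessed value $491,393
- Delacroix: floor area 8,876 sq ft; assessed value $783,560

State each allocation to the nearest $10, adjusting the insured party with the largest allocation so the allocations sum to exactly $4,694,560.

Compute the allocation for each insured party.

Becker: $322,560 · Vance: $1,339,650 · Ferraro: $707,140 · Ibarra: $755,930 · Delacroix: $1,569,280

Floor area total 26,766; assessed value total 2,328,876.
Blended shares (45% floor area + 55% assessed value): Becker 0.0687; Vance 0.2854; Ferraro 0.1506; Ibarra 0.1610; Delacroix 0.3343.
Proportional shares: Becker 322,556.16; Vance 1,339,651.14; Ferraro 707,139.23; Ibarra 755,932.79; Delacroix 1,569,280.68.
After rounding ($10): Becker $322,560; Vance $1,339,650; Ferraro $707,140; Ibarra $755,930; Delacroix $1,569,280. Sum = $4,694,560.
No rounding difference to absorb.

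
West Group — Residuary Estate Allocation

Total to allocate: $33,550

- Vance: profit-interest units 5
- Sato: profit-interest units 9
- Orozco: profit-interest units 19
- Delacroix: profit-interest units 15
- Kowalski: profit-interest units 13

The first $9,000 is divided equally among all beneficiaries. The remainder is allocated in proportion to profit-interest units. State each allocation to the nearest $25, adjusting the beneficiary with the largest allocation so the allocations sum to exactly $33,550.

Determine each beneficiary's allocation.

Equal tier: $9,000 ÷ 5 = $1,800 apiece.
Remainder $24,550 by profit-interest units (total 61): Vance 2,012.30 → $2,000; Sato 3,622.13 → $3,625; Orozco 7,646.72 → $7,650; Delacroix 6,036.89 → $6,025; Kowalski 5,231.97 → $5,225.
Rounding difference +$25 on remainder applied to Orozco.
Totals: Vance $1,800 + $2,000 = $3,800; Sato $1,800 + $3,625 = $5,425; Orozco $1,800 + $7,675 = $9,475; Delacroix $1,800 + $6,025 = $7,825; Kowalski $1,800 + $5,225 = $7,025.

Vance: $3,800; Sato: $5,425; Orozco: $9,475; Delacroix: $7,825; Kowalski: $7,025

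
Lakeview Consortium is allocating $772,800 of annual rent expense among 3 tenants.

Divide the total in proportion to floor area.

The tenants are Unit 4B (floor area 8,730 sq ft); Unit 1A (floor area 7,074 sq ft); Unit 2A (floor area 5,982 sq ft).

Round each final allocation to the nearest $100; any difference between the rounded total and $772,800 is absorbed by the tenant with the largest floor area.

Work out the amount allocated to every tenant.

Combined floor area = 8,730 + 7,074 + 5,982 = 21,786.
Proportional shares: Unit 4B 309,673.37; Unit 1A 250,931.20; Unit 2A 212,195.43.
After rounding ($100): Unit 4B $309,700; Unit 1A $250,900; Unit 2A $212,200. Sum = $772,800.
Rounded total matches; no reconciliation needed.

Unit 4B: $309,700; Unit 1A: $250,900; Unit 2A: $212,200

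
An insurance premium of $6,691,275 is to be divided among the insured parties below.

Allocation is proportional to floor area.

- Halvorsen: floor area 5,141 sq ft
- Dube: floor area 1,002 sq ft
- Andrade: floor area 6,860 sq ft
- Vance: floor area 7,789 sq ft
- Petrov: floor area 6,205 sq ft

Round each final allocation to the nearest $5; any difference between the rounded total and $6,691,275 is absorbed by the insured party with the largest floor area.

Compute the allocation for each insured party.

Halvorsen: $1,274,210 · Dube: $248,350 · Andrade: $1,700,270 · Vance: $1,930,520 · Petrov: $1,537,925

Sum of floor area: 26,997.
Raw shares: Halvorsen 5,141/26,997 × $6,691,275 = 1,274,209.90; Dube 1,002/26,997 × $6,691,275 = 248,348.24; Andrade 6,860/26,997 × $6,691,275 = 1,700,268.42; Vance 7,789/26,997 × $6,691,275 = 1,930,523.43; Petrov 6,205/26,997 × $6,691,275 = 1,537,925.01.
After rounding ($5): Halvorsen $1,274,210; Dube $248,350; Andrade $1,700,270; Vance $1,930,525; Petrov $1,537,925. Sum = $6,691,280.
Difference $6,691,275 − $6,691,280 = −$5 applied to largest floor area (Vance): Vance becomes $1,930,520.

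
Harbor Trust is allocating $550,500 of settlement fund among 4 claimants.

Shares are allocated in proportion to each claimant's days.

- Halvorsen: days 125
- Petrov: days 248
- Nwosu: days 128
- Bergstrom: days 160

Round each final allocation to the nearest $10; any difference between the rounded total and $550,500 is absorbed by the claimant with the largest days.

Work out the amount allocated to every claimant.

Halvorsen: $104,100 · Petrov: $206,550 · Nwosu: $106,600 · Bergstrom: $133,250

Total days = 661.
Raw shares: Halvorsen 125/661 × $550,500 = 104,103.63; Petrov 248/661 × $550,500 = 206,541.60; Nwosu 128/661 × $550,500 = 106,602.12; Bergstrom 160/661 × $550,500 = 133,252.65.
Rounded to nearest $10: Halvorsen $104,100; Petrov $206,540; Nwosu $106,600; Bergstrom $133,250. Sum = $550,490.
Difference $550,500 − $550,490 = +$10 applied to largest days (Petrov): Petrov becomes $206,550.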